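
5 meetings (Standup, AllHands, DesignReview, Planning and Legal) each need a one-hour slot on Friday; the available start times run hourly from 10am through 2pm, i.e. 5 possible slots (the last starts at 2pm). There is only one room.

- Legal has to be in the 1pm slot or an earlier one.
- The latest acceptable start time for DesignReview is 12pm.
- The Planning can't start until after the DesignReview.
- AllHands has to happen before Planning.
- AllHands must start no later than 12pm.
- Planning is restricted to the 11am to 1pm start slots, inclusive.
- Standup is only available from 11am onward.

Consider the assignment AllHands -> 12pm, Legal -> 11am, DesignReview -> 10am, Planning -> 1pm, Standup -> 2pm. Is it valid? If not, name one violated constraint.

Planning is restricted to the 11am to 1pm start slots, inclusive — holds.
Standup is only available from 11am onward — holds.
Legal has to be in the 1pm slot or an earlier one — holds.
AllHands has to happen before Planning — holds.
The latest acceptable start time for DesignReview is 12pm — holds.
The Planning can't start until after the DesignReview — holds.
There is only one room — holds.
AllHands must start no later than 12pm — holds.

Yes, all constraints hold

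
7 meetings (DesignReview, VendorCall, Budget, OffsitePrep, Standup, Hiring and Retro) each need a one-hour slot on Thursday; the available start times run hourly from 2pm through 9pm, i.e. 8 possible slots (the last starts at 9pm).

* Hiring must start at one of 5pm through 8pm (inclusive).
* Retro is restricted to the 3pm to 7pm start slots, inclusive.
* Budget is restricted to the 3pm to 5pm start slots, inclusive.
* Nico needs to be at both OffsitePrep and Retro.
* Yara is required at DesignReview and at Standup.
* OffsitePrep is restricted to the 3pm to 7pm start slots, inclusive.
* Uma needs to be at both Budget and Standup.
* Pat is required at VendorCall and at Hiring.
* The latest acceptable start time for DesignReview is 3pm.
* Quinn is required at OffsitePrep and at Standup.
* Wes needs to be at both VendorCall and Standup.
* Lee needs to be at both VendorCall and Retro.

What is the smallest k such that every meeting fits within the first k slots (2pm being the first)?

4

Hiring can't be placed before 5pm — that is slot 4 counting from 2pm — so the schedule must run through at least 4 slots.
4 works (last occupied slot: 5pm): for example Standup in 4pm; Retro in 4pm; VendorCall in 2pm; Hiring in 5pm; DesignReview in 2pm; OffsitePrep in 3pm; Budget in 3pm.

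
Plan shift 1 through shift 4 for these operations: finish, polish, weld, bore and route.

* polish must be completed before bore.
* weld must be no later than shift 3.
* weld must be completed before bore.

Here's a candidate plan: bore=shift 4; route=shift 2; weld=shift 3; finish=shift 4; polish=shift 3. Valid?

weld must be no later than shift 3 — holds.
polish must be completed before bore — holds.
weld must be completed before bore — holds.

Yes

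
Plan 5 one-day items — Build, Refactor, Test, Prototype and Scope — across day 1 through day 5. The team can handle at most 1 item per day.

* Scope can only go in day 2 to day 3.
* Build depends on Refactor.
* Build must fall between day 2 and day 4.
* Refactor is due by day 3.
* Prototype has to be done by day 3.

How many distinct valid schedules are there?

Enumerating: Scope in day 2; Refactor in day 1; Prototype in day 3; Build in day 4; Test in day 5 | Refactor=day 3, Test=day 5, Build=day 4, Prototype=day 1, Scope=day 2 | Scope in day 3; Prototype in day 2; Refactor in day 1; Build in day 4; Test in day 5 | Scope -> day 3; Prototype -> day 1; Refactor -> day 2; Build -> day 4; Test -> day 5.

4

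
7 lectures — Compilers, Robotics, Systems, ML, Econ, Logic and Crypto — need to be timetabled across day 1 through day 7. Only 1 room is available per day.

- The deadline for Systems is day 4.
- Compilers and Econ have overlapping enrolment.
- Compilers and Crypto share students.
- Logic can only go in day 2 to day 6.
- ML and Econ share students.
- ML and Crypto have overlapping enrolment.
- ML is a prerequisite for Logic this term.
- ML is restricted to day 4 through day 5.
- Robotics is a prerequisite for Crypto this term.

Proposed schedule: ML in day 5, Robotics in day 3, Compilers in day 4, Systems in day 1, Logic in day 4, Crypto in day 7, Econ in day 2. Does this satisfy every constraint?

Compilers and Crypto share students — holds.
Robotics is a prerequisite for Crypto this term — holds.
Logic can only go in day 2 to day 6 — holds.
Compilers and Econ have overlapping enrolment — holds.
ML and Crypto have overlapping enrolment — holds.
ML is a prerequisite for Logic this term — violated.
ML and Econ share students — holds.
The deadline for Systems is day 4 — holds.
Only 1 room is available per day — violated.
ML is restricted to day 4 through day 5 — holds.

Invalid. Only 1 room is available per day.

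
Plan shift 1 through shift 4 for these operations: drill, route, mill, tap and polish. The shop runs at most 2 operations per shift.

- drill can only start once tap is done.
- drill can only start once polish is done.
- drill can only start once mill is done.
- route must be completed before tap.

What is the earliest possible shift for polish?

shift 1

Downstream work caps polish at shift 3.
polish at shift 1 is achievable: drill=shift 3, tap=shift 2, polish=shift 1, route=shift 1, mill=shift 2.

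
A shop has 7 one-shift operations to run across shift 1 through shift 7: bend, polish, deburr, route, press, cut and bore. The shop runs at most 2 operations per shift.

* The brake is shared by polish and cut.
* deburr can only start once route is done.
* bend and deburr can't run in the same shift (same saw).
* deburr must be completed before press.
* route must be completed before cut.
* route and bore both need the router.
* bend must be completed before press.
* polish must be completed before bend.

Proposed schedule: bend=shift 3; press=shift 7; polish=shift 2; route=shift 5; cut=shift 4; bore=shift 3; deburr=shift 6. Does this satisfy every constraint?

deburr can only start once route is done — holds.
route must be completed before cut — violated.
route and bore both need the router — holds.
bend must be completed before press — holds.
The shop runs at most 2 operations per shift — holds.
polish must be completed before bend — holds.
bend and deburr can't run in the same shift (same saw) — holds.
deburr must be completed before press — holds.
The brake is shared by polish and cut — holds.

No — it violates: route must be completed before cut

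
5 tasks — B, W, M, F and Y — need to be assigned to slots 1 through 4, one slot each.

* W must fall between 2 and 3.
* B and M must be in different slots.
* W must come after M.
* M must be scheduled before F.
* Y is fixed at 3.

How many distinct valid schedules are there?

Splitting on B: it can be 1 (2), 2 (6), 3 (8), 4 (8). Listing each branch's schedules as (W, M, F, Y):
B=1: (3,2,3,3) (3,2,4,3) — 2.
B=2: (2,1,2,3) (2,1,3,3) (2,1,4,3) (3,1,2,3) (3,1,3,3) (3,1,4,3) — 6.
B=3: (2,1,2,3) (2,1,3,3) (2,1,4,3) (3,1,2,3) (3,1,3,3) (3,1,4,3) (3,2,3,3) (3,2,4,3) — 8.
B=4: (2,1,2,3) (2,1,3,3) (2,1,4,3) (3,1,2,3) (3,1,3,3) (3,1,4,3) (3,2,3,3) (3,2,4,3) — 8.
Summing: 2 + 6 + 8 + 8 = 24.

24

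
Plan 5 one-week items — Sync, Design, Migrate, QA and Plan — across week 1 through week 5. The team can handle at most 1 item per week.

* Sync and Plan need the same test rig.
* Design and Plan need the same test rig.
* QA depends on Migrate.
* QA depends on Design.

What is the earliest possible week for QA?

Precedence pushes QA to at least week 2.
QA at week 3 is achievable: QA -> week 3, Design -> week 1, Sync -> week 4, Migrate -> week 2, Plan -> week 5.
Nothing earlier works — the conflict and capacity constraints rule out every week before week 3.

week 3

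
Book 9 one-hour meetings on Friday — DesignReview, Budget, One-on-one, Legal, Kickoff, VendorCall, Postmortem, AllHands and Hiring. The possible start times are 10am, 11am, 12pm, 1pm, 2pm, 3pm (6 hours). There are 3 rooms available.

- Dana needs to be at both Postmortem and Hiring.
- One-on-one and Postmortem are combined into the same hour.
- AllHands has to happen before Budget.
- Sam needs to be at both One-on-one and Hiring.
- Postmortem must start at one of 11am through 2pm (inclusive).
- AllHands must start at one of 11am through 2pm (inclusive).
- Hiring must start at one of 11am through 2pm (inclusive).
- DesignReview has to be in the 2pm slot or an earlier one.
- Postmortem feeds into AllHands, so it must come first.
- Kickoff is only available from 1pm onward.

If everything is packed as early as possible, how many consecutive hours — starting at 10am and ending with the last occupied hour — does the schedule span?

4 hours

The precedence chain requires at least 3 distinct hours.
With at most 3 per hour and 9 meetings, at least 3 hours are needed.
Kickoff can't be placed before 1pm — that is hour 4 counting from 10am — so the schedule must run through at least 4 hours.
4 works (last occupied hour: 1pm): for example Budget in 1pm; AllHands in 12pm; Legal in 10am; Hiring in 12pm; DesignReview in 10am; Postmortem in 11am; VendorCall in 10am; One-on-one in 11am; Kickoff in 1pm.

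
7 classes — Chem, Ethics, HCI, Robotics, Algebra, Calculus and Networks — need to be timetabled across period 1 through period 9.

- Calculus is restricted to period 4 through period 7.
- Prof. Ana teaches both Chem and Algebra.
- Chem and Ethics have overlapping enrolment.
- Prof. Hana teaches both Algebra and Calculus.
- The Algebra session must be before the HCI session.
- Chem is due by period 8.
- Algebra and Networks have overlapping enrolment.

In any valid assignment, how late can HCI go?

period 9

Precedence pushes HCI to at least period 2.
HCI at period 9 is achievable: Ethics in period 2, Robotics in period 1, Chem in period 1, Calculus in period 4, Networks in period 1, HCI in period 9, Algebra in period 2.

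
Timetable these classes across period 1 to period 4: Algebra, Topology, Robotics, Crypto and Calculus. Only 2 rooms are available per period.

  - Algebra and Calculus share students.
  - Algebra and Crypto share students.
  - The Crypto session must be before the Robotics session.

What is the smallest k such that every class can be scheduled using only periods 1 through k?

3 periods

The precedence chain requires at least 2 distinct periods.
With at most 2 per period and 5 classes, at least 3 periods are needed.
3 works (last occupied period: period 3): for example Robotics in period 2, Algebra in period 2, Topology in period 1, Crypto in period 1, Calculus in period 3.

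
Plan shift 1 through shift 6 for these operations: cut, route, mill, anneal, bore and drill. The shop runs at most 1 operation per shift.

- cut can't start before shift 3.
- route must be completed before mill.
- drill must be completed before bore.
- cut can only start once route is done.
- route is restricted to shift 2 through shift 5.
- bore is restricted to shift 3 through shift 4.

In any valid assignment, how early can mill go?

Precedence pushes mill to at least shift 3.
mill at shift 3 is achievable: route in shift 2, anneal in shift 6, mill in shift 3, drill in shift 1, bore in shift 4, cut in shift 5.

shift 3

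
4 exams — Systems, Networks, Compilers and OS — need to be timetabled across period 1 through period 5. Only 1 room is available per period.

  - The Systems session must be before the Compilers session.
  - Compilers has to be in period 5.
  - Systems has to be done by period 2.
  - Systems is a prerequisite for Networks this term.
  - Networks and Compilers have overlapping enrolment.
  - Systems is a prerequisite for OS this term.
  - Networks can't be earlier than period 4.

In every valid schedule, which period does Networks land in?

period 4

Networks's window is period 4–period 5.
Compilers is fixed at period 5, and Networks can't share a period with Compilers.
So Networks must be period 4.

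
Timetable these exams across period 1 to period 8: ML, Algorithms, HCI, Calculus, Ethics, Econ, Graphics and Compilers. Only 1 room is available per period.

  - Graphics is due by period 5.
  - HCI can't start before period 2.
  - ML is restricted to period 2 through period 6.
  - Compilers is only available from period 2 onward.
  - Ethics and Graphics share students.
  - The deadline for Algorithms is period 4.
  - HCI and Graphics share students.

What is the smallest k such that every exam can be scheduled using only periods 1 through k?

8

With at most 1 per period and 8 exams, at least 8 periods are needed.
ML can't be placed before period 2, so the schedule must run through at least period 2.
8 works (last occupied period: period 8): for example Compilers=period 5, HCI=period 4, Econ=period 8, ML=period 2, Ethics=period 7, Calculus=period 6, Graphics=period 3, Algorithms=period 1.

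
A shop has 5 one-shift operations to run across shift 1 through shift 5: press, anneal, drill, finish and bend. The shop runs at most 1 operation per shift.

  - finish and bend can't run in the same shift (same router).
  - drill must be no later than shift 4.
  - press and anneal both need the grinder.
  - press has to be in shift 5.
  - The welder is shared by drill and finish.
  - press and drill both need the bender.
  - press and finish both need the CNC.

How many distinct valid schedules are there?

Splitting on anneal: it can be shift 1 (6), shift 2 (6), shift 3 (6), shift 4 (6). Listing each branch's schedules as (press, drill, finish, bend) by shift number:
anneal=shift 1: (5,2,3,4) (5,2,4,3) (5,3,2,4) (5,3,4,2) (5,4,2,3) (5,4,3,2) — 6.
anneal=shift 2: (5,1,3,4) (5,1,4,3) (5,3,1,4) (5,3,4,1) (5,4,1,3) (5,4,3,1) — 6.
anneal=shift 3: (5,1,2,4) (5,1,4,2) (5,2,1,4) (5,2,4,1) (5,4,1,2) (5,4,2,1) — 6.
anneal=shift 4: (5,1,2,3) (5,1,3,2) (5,2,1,3) (5,2,3,1) (5,3,1,2) (5,3,2,1) — 6.
Summing: 6 + 6 + 6 + 6 = 24.

24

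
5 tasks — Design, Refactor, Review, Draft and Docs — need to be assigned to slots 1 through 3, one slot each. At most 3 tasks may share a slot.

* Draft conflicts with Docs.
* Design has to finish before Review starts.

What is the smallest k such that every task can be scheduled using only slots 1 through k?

2 slots

The precedence chain requires at least 2 distinct slots.
With at most 3 per slot and 5 tasks, at least 2 slots are needed.
2 works (last occupied slot: 2): for example Review -> 2, Docs -> 2, Refactor -> 1, Design -> 1, Draft -> 1.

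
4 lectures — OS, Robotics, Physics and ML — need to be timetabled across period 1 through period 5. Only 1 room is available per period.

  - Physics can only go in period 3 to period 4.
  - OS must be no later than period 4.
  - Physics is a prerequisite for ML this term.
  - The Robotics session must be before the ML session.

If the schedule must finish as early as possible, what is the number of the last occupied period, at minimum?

4

The precedence chain requires at least 2 distinct periods.
With at most 1 per period and 4 lectures, at least 4 periods are needed.
Propagating the time windows through the other constraints, ML can't land before period 4, so the schedule must run through at least period 4.
4 works (last occupied period: period 4): for example Physics=period 3; OS=period 2; ML=period 4; Robotics=period 1.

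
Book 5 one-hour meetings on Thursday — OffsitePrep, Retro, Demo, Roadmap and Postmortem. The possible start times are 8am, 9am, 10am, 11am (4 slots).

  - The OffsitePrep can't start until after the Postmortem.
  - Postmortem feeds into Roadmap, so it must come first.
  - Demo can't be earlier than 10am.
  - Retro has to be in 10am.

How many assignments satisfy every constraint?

28

Splitting on OffsitePrep: it can be 9am (6), 10am (10), 11am (12). Listing each branch's schedules as (Retro, Demo, Roadmap, Postmortem):
OffsitePrep=9am: (10am,10am,9am,8am) (10am,10am,10am,8am) (10am,10am,11am,8am) (10am,11am,9am,8am) (10am,11am,10am,8am) (10am,11am,11am,8am) — 6.
OffsitePrep=10am: (10am,10am,9am,8am) (10am,10am,10am,8am) (10am,10am,10am,9am) (10am,10am,11am,8am) (10am,10am,11am,9am) (10am,11am,9am,8am) (10am,11am,10am,8am) (10am,11am,10am,9am) (10am,11am,11am,8am) (10am,11am,11am,9am) — 10.
OffsitePrep=11am: (10am,10am,9am,8am) (10am,10am,10am,8am) (10am,10am,10am,9am) (10am,10am,11am,8am) (10am,10am,11am,9am) (10am,10am,11am,10am) (10am,11am,9am,8am) (10am,11am,10am,8am) (10am,11am,10am,9am) (10am,11am,11am,8am) (10am,11am,11am,9am) (10am,11am,11am,10am) — 12.
Summing: 6 + 10 + 12 = 28.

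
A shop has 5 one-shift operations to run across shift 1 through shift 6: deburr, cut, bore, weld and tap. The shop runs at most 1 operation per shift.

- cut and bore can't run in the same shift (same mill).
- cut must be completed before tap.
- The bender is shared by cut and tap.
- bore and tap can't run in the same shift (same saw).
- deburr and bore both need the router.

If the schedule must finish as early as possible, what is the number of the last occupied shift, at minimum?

The precedence chain requires at least 2 distinct shifts.
With at most 1 per shift and 5 operations, at least 5 shifts are needed.
5 works (last occupied shift: shift 5): for example tap -> shift 2, cut -> shift 1, deburr -> shift 3, bore -> shift 4, weld -> shift 5.

5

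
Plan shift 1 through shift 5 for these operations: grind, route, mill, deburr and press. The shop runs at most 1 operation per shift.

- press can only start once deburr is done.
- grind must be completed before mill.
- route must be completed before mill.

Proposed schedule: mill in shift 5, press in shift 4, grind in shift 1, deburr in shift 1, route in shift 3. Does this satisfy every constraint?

route must be completed before mill — holds.
grind must be completed before mill — holds.
press can only start once deburr is done — holds.
The shop runs at most 1 operation per shift — violated.

No. The shop runs at most 1 operation per shift is not satisfied.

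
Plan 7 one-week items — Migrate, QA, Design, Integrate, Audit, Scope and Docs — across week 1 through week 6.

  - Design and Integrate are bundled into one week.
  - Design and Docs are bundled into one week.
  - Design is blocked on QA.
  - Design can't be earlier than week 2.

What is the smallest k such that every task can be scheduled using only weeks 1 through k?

The precedence chain requires at least 2 distinct weeks.
2 works (last occupied week: week 2): for example Migrate -> week 1, Docs -> week 2, Design -> week 2, Integrate -> week 2, QA -> week 1, Audit -> week 1, Scope -> week 1.

2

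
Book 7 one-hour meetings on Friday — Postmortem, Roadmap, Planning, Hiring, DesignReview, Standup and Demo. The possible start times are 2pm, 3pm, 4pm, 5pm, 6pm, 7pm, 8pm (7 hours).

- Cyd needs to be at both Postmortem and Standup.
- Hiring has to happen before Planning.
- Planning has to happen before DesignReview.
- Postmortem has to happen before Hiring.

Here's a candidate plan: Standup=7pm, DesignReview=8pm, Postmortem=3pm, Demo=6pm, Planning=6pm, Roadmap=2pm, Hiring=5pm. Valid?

Valid

Cyd needs to be at both Postmortem and Standup — holds.
Hiring has to happen before Planning — holds.
Planning has to happen before DesignReview — holds.
Postmortem has to happen before Hiring — holds.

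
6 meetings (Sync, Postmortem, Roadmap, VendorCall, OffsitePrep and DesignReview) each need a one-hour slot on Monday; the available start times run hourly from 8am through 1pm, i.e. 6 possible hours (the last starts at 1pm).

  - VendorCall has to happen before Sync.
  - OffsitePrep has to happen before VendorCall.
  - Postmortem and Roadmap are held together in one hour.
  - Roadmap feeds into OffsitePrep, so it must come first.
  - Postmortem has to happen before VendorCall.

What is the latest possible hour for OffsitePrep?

11am

Precedence pushes OffsitePrep to at least 9am; downstream work caps OffsitePrep at 11am.
OffsitePrep at 11am is achievable: VendorCall=12pm; Roadmap=8am; OffsitePrep=11am; Postmortem=8am; Sync=1pm; DesignReview=8am.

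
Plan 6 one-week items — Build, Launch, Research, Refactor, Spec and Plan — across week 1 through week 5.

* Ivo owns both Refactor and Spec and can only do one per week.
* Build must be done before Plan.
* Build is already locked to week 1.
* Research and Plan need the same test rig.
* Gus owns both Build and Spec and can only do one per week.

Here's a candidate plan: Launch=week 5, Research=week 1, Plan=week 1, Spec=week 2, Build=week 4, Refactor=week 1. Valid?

Gus owns both Build and Spec and can only do one per week — holds.
Ivo owns both Refactor and Spec and can only do one per week — holds.
Research and Plan need the same test rig — violated.
Build must be done before Plan — violated.
Build is already locked to week 1 — violated.

Invalid. Build must be done before Plan.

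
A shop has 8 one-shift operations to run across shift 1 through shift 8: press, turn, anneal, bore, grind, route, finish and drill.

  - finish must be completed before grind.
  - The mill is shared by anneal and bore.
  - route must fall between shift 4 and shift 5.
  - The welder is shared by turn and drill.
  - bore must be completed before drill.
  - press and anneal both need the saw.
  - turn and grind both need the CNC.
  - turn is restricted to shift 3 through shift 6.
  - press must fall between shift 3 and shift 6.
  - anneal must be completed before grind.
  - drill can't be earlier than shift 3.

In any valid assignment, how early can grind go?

Precedence pushes grind to at least shift 2.
grind at shift 2 is achievable: route in shift 4; press in shift 3; drill in shift 4; turn in shift 3; anneal in shift 1; finish in shift 1; bore in shift 2; grind in shift 2.

shift 2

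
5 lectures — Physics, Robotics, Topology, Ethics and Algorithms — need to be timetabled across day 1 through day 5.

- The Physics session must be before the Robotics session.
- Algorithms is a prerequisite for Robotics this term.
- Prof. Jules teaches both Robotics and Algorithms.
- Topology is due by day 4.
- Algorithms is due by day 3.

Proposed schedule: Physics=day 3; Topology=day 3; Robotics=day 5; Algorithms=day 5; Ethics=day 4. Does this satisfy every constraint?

Prof. Jules teaches both Robotics and Algorithms — violated.
Topology is due by day 4 — holds.
Algorithms is due by day 3 — violated.
The Physics session must be before the Robotics session — holds.
Algorithms is a prerequisite for Robotics this term — violated.

No. Algorithms is due by day 3 is not satisfied.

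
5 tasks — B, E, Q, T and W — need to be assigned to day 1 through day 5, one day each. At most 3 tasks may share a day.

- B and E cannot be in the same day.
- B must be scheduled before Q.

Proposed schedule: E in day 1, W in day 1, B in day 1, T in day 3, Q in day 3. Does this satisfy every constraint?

B and E cannot be in the same day — violated.
At most 3 tasks may share a day — holds.
B must be scheduled before Q — holds.

No. B and E cannot be in the same day is not satisfied.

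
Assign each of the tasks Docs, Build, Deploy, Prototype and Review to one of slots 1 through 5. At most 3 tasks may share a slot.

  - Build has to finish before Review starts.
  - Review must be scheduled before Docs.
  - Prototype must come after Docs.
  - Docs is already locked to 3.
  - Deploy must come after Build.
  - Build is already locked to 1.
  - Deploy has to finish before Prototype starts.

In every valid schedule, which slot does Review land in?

Build is fixed at 1 and must come before Review, so Review is at least 2.
Docs is fixed at 3 and must come after Review, so Review is at most 2.
So Review must be 2.

2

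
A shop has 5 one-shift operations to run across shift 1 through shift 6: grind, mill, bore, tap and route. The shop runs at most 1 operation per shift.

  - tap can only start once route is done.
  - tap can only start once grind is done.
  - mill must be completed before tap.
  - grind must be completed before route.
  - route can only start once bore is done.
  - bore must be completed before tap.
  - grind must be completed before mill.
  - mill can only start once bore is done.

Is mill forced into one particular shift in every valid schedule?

mill can be shift 3 (e.g. mill in shift 3, tap in shift 5, route in shift 4, bore in shift 2, grind in shift 1) or shift 4 (e.g. mill=shift 4, route=shift 3, grind=shift 1, tap=shift 5, bore=shift 2).

No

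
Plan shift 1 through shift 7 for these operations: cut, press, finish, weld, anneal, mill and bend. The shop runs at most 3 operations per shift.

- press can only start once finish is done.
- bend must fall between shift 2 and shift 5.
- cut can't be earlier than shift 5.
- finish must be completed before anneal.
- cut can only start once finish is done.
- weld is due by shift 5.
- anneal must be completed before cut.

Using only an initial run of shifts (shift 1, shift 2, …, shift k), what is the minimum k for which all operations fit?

5 shifts

The precedence chain requires at least 3 distinct shifts.
With at most 3 per shift and 7 operations, at least 3 shifts are needed.
cut can't be placed before shift 5, so the schedule must run through at least shift 5.
5 works (last occupied shift: shift 5): for example press=shift 2, weld=shift 1, cut=shift 5, anneal=shift 2, mill=shift 1, bend=shift 2, finish=shift 1.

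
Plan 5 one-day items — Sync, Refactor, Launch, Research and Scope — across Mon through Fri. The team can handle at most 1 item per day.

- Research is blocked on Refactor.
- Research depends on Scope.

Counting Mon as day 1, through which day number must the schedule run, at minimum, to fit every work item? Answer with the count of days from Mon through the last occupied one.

5

The precedence chain requires at least 2 distinct days.
With at most 1 per day and 5 work items, at least 5 days are needed.
5 works (last occupied day: Fri): for example Refactor in Mon, Sync in Thu, Research in Wed, Scope in Tue, Launch in Fri.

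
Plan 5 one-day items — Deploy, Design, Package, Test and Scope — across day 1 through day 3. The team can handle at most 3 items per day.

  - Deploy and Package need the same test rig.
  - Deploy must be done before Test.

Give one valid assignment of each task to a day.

Scope in day 1; Test in day 2; Package in day 2; Design in day 1; Deploy in day 1

Checking: Deploy(day 1) before Test(day 2); Deploy(day 1) != Package(day 2); max 3 per day (cap 3).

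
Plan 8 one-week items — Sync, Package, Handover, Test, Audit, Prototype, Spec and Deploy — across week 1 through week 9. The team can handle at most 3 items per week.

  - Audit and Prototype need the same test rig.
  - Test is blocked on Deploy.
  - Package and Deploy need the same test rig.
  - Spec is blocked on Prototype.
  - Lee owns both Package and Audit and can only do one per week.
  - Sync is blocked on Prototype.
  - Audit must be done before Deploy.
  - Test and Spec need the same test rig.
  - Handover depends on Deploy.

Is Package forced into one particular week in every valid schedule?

No

Package can be week 1 (e.g. Deploy -> week 3, Audit -> week 2, Test -> week 4, Package -> week 1, Sync -> week 2, Prototype -> week 1, Spec -> week 2, Handover -> week 4) or week 2 (e.g. Handover -> week 4, Prototype -> week 2, Spec -> week 3, Sync -> week 3, Test -> week 4, Audit -> week 1, Package -> week 2, Deploy -> week 3).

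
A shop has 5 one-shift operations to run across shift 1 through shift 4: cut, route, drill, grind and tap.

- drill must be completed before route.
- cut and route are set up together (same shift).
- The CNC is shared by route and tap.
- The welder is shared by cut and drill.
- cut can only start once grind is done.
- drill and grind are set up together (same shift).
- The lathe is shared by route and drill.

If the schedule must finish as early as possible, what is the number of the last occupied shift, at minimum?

shift 2

The precedence chain requires at least 2 distinct shifts.
2 works (last occupied shift: shift 2): for example tap=shift 1, route=shift 2, drill=shift 1, cut=shift 2, grind=shift 1.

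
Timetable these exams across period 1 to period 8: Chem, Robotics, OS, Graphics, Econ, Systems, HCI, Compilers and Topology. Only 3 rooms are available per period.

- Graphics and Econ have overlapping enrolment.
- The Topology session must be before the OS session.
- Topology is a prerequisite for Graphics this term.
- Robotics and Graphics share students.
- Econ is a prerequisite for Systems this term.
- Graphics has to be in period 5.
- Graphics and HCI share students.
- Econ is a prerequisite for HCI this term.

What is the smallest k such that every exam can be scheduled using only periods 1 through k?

5 periods

The precedence chain requires at least 2 distinct periods.
With at most 3 per period and 9 exams, at least 3 periods are needed.
Graphics can't be placed before period 5, so the schedule must run through at least period 5.
5 works (last occupied period: period 5): for example Chem -> period 1; Robotics -> period 3; Topology -> period 1; Compilers -> period 3; Graphics -> period 5; HCI -> period 2; OS -> period 2; Systems -> period 2; Econ -> period 1.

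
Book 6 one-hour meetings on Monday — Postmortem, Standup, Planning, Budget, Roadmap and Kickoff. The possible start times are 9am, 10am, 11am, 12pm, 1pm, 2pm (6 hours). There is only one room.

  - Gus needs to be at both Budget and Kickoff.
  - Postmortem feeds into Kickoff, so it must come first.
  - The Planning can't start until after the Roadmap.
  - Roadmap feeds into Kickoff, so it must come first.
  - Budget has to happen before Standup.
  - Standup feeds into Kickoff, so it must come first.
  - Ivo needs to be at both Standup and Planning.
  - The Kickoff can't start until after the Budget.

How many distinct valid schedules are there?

42

Splitting on Postmortem: it can be 9am (9), 10am (9), 11am (9), 12pm (9), 1pm (6). Listing each branch's schedules as (Standup, Planning, Budget, Roadmap, Kickoff):
Postmortem=9am: (11am,1pm,10am,12pm,2pm) (11am,2pm,10am,12pm,1pm) (12pm,1pm,10am,11am,2pm) (12pm,1pm,11am,10am,2pm) (12pm,2pm,10am,11am,1pm) (12pm,2pm,11am,10am,1pm) (1pm,11am,12pm,10am,2pm) (1pm,12pm,10am,11am,2pm) (1pm,12pm,11am,10am,2pm) — 9.
Postmortem=10am: (11am,1pm,9am,12pm,2pm) (11am,2pm,9am,12pm,1pm) (12pm,1pm,9am,11am,2pm) (12pm,1pm,11am,9am,2pm) (12pm,2pm,9am,11am,1pm) (12pm,2pm,11am,9am,1pm) (1pm,11am,12pm,9am,2pm) (1pm,12pm,9am,11am,2pm) (1pm,12pm,11am,9am,2pm) — 9.
Postmortem=11am: (10am,1pm,9am,12pm,2pm) (10am,2pm,9am,12pm,1pm) (12pm,1pm,9am,10am,2pm) (12pm,1pm,10am,9am,2pm) (12pm,2pm,9am,10am,1pm) (12pm,2pm,10am,9am,1pm) (1pm,10am,12pm,9am,2pm) (1pm,12pm,9am,10am,2pm) (1pm,12pm,10am,9am,2pm) — 9.
Postmortem=12pm: (10am,1pm,9am,11am,2pm) (10am,2pm,9am,11am,1pm) (11am,1pm,9am,10am,2pm) (11am,1pm,10am,9am,2pm) (11am,2pm,9am,10am,1pm) (11am,2pm,10am,9am,1pm) (1pm,10am,11am,9am,2pm) (1pm,11am,9am,10am,2pm) (1pm,11am,10am,9am,2pm) — 9.
Postmortem=1pm: (10am,12pm,9am,11am,2pm) (11am,12pm,9am,10am,2pm) (11am,12pm,10am,9am,2pm) (12pm,10am,11am,9am,2pm) (12pm,11am,9am,10am,2pm) (12pm,11am,10am,9am,2pm) — 6.
Summing: 9 + 9 + 9 + 9 + 6 = 42.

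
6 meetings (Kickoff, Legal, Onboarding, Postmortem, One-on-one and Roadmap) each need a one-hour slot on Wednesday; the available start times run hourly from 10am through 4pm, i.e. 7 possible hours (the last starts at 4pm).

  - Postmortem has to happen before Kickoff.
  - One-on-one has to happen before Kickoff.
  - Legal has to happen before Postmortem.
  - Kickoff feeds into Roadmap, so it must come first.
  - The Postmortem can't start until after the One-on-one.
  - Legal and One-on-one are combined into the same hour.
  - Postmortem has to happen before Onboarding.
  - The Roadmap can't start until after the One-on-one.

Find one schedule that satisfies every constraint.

Onboarding -> 12pm, Postmortem -> 11am, Roadmap -> 1pm, Kickoff -> 12pm, One-on-one -> 10am, Legal -> 10am

Checking: Postmortem(11am) before Kickoff(12pm); Postmortem(11am) before Onboarding(12pm); One-on-one(10am) before Kickoff(12pm); One-on-one(10am) before Postmortem(11am); Legal(10am) before Postmortem(11am); Kickoff(12pm) before Roadmap(1pm); One-on-one(10am) before Roadmap(1pm); Legal = One-on-one = 10am.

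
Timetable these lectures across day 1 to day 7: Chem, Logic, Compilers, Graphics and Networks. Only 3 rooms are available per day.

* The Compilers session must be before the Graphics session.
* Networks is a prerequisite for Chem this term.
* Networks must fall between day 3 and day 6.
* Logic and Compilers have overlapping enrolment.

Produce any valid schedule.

Networks in day 3; Logic in day 2; Chem in day 4; Graphics in day 2; Compilers in day 1

Checking: Networks(day 3) before Chem(day 4); Compilers(day 1) before Graphics(day 2); Logic(day 2) != Compilers(day 1); Networks=day 3 in [day 3,day 6]; max 2 per day (cap 3).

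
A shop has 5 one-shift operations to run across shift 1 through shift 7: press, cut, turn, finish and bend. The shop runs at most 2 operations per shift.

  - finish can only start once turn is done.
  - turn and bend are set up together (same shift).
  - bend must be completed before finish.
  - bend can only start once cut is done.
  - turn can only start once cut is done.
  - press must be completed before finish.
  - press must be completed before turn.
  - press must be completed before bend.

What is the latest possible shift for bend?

Precedence pushes bend to at least shift 2; downstream work caps bend at shift 6.
bend at shift 6 is achievable: finish=shift 7; cut=shift 1; turn=shift 6; bend=shift 6; press=shift 1.

shift 6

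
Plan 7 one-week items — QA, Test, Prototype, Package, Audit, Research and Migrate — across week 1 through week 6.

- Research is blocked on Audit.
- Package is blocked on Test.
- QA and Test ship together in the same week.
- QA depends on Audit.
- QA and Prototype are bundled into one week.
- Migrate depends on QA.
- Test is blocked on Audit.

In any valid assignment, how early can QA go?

Precedence pushes QA to at least week 2; downstream work caps QA at week 5.
QA at week 2 is achievable: Audit=week 1, Research=week 2, Prototype=week 2, Test=week 2, Package=week 3, QA=week 2, Migrate=week 3.

week 2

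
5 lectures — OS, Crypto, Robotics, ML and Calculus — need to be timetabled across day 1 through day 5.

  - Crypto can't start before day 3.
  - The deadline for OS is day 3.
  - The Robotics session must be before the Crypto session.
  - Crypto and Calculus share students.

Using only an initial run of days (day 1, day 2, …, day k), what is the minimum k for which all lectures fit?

3

The precedence chain requires at least 2 distinct days.
Crypto can't be placed before day 3, so the schedule must run through at least day 3.
3 works (last occupied day: day 3): for example Robotics in day 1; OS in day 1; ML in day 1; Calculus in day 1; Crypto in day 3.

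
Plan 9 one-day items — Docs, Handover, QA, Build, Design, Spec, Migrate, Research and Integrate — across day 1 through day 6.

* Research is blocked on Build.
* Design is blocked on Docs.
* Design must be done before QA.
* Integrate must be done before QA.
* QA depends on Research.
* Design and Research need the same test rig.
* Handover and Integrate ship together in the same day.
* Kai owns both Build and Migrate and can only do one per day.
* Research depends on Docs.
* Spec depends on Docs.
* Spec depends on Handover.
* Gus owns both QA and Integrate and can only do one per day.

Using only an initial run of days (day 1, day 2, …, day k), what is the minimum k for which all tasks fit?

The precedence chain requires at least 3 distinct days.
Could 3 days be enough, i.e. nothing placed later than day 3? No: Research must come after Docs (at day 1 or later) → {day 2, day 3}; Docs must come before Research (at day 3 or earlier) → {day 1, day 2}; QA must come after Research (at day 2 or later) → {day 3}; Research must come before QA (at day 3 or earlier) → {day 2}; Design must come after Docs (at day 1 or later) → {day 2, day 3}; Design must come before QA (at day 3 or earlier) → {day 2}; Research can't share with Design (day 2) → nothing is left.
So 3 days is not enough.
4 works (last occupied day: day 4): for example Design in day 3, QA in day 4, Research in day 2, Integrate in day 1, Build in day 1, Docs in day 1, Migrate in day 2, Handover in day 1, Spec in day 2.

4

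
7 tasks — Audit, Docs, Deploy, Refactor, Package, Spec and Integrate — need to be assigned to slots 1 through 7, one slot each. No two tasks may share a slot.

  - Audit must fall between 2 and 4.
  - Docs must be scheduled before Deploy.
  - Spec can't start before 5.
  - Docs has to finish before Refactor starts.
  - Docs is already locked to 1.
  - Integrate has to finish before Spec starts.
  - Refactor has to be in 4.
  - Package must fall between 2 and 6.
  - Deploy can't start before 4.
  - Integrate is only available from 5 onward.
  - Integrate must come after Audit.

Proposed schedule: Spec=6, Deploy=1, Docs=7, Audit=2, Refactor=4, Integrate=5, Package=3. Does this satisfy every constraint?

Invalid. Docs must be scheduled before Deploy.

Spec can't start before 5 — holds.
Docs has to finish before Refactor starts — violated.
Refactor has to be in 4 — holds.
Integrate has to finish before Spec starts — holds.
Docs must be scheduled before Deploy — violated.
Docs is already locked to 1 — violated.
Integrate must come after Audit — holds.
Audit must fall between 2 and 4 — holds.
Deploy can't start before 4 — violated.
Integrate is only available from 5 onward — holds.
No two tasks may share a slot — holds.
Package must fall between 2 and 6 — holds.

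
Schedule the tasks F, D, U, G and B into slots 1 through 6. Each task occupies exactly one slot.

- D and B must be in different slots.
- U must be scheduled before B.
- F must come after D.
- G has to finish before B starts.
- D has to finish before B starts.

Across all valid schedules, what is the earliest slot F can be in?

Precedence pushes F to at least 2.
F at 2 is achievable: B in 2, F in 2, D in 1, G in 1, U in 1.

2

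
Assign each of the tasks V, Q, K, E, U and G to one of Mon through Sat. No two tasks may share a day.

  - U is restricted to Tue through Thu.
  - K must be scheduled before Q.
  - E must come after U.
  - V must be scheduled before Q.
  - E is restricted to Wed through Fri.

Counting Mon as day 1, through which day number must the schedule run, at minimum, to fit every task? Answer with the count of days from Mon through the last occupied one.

6

The precedence chain requires at least 2 distinct days.
With at most 1 per day and 6 tasks, at least 6 days are needed.
E can't be placed before Wed — that is day 3 counting from Mon — so the schedule must run through at least 3 days.
6 works (last occupied day: Sat): for example E -> Wed, G -> Sat, K -> Thu, Q -> Fri, U -> Tue, V -> Mon.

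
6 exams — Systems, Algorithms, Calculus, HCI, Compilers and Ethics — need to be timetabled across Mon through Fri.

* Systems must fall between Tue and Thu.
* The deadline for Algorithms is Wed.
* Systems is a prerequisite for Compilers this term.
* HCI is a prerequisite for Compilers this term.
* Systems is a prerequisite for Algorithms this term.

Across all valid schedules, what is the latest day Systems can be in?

Systems is available from Tue; Systems's own window allows nothing later than Thu; downstream work caps Systems at Tue.
Systems at Tue is achievable: Systems -> Tue; Calculus -> Mon; Compilers -> Wed; HCI -> Mon; Ethics -> Mon; Algorithms -> Wed.

Tue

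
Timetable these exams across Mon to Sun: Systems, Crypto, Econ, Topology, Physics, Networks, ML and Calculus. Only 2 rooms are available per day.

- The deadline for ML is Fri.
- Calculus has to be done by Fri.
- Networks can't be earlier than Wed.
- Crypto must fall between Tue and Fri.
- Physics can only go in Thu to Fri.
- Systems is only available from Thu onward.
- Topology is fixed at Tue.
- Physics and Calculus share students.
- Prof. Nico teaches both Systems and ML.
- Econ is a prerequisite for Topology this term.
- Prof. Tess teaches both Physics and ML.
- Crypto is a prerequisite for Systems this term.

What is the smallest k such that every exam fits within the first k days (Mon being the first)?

4 days

The precedence chain requires at least 2 distinct days.
With at most 2 per day and 8 exams, at least 4 days are needed.
Systems can't be placed before Thu — that is day 4 counting from Mon — so the schedule must run through at least 4 days.
4 works (last occupied day: Thu): for example Crypto=Tue; Networks=Wed; Calculus=Wed; ML=Mon; Physics=Thu; Topology=Tue; Econ=Mon; Systems=Thu.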